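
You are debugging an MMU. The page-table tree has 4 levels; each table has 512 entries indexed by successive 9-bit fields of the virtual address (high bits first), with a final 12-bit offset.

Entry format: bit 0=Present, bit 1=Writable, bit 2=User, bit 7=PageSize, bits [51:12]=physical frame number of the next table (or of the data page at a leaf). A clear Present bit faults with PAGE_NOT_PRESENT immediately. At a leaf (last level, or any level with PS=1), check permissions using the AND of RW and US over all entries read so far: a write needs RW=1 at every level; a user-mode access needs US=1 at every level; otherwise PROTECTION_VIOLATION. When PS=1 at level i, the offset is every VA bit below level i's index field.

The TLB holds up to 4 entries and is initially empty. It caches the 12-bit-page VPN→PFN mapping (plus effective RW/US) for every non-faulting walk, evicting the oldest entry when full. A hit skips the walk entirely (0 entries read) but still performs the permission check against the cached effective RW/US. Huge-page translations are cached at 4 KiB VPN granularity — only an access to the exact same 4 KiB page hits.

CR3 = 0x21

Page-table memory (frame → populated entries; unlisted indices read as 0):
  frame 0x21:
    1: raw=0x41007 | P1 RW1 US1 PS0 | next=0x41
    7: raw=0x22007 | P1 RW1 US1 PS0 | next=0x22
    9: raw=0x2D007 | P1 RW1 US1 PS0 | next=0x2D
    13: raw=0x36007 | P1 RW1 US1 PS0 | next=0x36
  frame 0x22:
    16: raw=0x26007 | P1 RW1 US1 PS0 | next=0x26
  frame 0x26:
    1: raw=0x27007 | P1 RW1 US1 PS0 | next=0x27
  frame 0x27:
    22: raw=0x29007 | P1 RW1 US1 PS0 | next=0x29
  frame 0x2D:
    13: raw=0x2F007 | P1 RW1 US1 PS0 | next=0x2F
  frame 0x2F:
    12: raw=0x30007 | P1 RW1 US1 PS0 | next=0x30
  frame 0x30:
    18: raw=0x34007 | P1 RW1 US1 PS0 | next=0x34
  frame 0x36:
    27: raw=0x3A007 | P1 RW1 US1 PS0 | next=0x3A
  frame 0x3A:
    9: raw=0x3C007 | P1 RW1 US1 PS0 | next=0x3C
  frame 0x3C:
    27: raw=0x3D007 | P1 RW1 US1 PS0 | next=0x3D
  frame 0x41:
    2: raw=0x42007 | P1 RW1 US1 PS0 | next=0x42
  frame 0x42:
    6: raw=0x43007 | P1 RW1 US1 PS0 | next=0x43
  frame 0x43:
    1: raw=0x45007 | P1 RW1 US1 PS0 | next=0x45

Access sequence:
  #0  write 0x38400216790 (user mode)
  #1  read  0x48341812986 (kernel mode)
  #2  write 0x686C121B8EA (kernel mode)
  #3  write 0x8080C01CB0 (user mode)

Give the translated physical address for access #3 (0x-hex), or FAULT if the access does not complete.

Trace:
#0 VA=0x38400216790 (w,user):
  [0] read 0x21 idx=7: raw=0x22007 flags P=1 W=1 U=1 S=0
  [1] read 0x22 idx=16: raw=0x26007 flags P=1 W=1 U=1 S=0
  [2] read 0x26 idx=1: raw=0x27007 flags P=1 W=1 U=1 S=0
  [3] read 0x27 idx=22: raw=0x29007 flags P=1 W=1 U=1 S=0
  ✓ 0x29790  — 4 lookups
#1 VA=0x48341812986 (r,kernel):
  [0] read 0x21 idx=9: raw=0x2D007 flags P=1 W=1 U=1 S=0
  [1] read 0x2D idx=13: raw=0x2F007 flags P=1 W=1 U=1 S=0
  [2] read 0x2F idx=12: raw=0x30007 flags P=1 W=1 U=1 S=0
  [3] read 0x30 idx=18: raw=0x34007 flags P=1 W=1 U=1 S=0
  ✓ 0x34986  — 4 lookups
#2 VA=0x686C121B8EA (w,kernel):
  [0] read 0x21 idx=13: raw=0x36007 flags P=1 W=1 U=1 S=0
  [1] read 0x36 idx=27: raw=0x3A007 flags P=1 W=1 U=1 S=0
  [2] read 0x3A idx=9: raw=0x3C007 flags P=1 W=1 U=1 S=0
  [3] read 0x3C idx=27: raw=0x3D007 flags P=1 W=1 U=1 S=0
  ✓ 0x3D8EA  — 4 lookups
#3 VA=0x8080C01CB0 (w,user):
  [0] read 0x21 idx=1: raw=0x41007 flags P=1 W=1 U=1 S=0
  [1] read 0x41 idx=2: raw=0x42007 flags P=1 W=1 U=1 S=0
  [2] read 0x42 idx=6: raw=0x43007 flags P=1 W=1 U=1 S=0
  [3] read 0x43 idx=1: raw=0x45007 flags P=1 W=1 U=1 S=0
  ✓ 0x45CB0  — 4 lookups

Access #3 PA: 0x45CB0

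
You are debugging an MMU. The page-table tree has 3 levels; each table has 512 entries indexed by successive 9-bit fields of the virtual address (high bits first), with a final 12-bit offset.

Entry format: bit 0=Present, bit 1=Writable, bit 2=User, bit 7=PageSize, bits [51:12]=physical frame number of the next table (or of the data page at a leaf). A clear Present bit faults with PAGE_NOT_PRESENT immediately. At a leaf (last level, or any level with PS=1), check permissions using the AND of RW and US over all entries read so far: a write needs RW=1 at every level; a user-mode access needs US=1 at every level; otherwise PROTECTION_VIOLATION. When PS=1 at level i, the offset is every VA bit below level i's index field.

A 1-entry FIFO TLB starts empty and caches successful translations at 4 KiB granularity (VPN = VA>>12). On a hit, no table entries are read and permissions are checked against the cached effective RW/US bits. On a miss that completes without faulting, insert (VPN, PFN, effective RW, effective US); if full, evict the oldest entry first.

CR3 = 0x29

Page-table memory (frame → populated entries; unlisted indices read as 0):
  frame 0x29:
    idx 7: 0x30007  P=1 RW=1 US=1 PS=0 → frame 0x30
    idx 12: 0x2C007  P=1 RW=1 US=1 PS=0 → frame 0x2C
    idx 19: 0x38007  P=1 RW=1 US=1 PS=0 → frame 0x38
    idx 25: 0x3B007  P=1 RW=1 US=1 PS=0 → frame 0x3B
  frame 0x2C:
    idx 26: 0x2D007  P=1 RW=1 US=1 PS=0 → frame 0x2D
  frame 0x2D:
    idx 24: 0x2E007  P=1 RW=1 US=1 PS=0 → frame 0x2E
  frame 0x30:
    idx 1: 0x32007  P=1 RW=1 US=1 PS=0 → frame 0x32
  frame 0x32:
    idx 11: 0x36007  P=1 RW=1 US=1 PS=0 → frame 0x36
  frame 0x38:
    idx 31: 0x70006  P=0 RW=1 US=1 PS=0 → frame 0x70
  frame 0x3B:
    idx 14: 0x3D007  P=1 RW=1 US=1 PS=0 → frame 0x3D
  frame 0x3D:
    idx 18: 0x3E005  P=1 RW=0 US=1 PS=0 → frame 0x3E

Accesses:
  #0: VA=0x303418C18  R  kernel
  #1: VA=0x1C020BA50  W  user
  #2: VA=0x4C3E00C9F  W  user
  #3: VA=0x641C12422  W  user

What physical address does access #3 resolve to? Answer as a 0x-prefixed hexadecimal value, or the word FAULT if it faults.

Per-access translation:
#0 VA=0x303418C18 (r,kernel):
  lvl0: tbl 0x29, slot 12 ⇒ 0x2C007 (P1/RW1/US1/PS0)
  lvl1: tbl 0x2C, slot 26 ⇒ 0x2D007 (P1/RW1/US1/PS0)
  lvl2: tbl 0x2D, slot 24 ⇒ 0x2E007 (P1/RW1/US1/PS0)
  ⇒ phys 0x2EC18  [3 reads]
#1 VA=0x1C020BA50 (w,user):
  lvl0: tbl 0x29, slot 7 ⇒ 0x30007 (P1/RW1/US1/PS0)
  lvl1: tbl 0x30, slot 1 ⇒ 0x32007 (P1/RW1/US1/PS0)
  lvl2: tbl 0x32, slot 11 ⇒ 0x36007 (P1/RW1/US1/PS0)
  ⇒ phys 0x36A50  [3 reads]
#2 VA=0x4C3E00C9F (w,user):
  lvl0: tbl 0x29, slot 19 ⇒ 0x38007 (P1/RW1/US1/PS0)
  lvl1: tbl 0x38, slot 31 ⇒ 0x70006 (P0/RW1/US1/PS0)
  → PAGE_NOT_PRESENT  (2 entries read)
#3 VA=0x641C12422 (w,user):
  lvl0: tbl 0x29, slot 25 ⇒ 0x3B007 (P1/RW1/US1/PS0)
  lvl1: tbl 0x3B, slot 14 ⇒ 0x3D007 (P1/RW1/US1/PS0)
  lvl2: tbl 0x3D, slot 18 ⇒ 0x3E005 (P1/RW0/US1/PS0)
  → PROTECTION_VIOLATION  (3 entries read)

Access #3 PA: FAULT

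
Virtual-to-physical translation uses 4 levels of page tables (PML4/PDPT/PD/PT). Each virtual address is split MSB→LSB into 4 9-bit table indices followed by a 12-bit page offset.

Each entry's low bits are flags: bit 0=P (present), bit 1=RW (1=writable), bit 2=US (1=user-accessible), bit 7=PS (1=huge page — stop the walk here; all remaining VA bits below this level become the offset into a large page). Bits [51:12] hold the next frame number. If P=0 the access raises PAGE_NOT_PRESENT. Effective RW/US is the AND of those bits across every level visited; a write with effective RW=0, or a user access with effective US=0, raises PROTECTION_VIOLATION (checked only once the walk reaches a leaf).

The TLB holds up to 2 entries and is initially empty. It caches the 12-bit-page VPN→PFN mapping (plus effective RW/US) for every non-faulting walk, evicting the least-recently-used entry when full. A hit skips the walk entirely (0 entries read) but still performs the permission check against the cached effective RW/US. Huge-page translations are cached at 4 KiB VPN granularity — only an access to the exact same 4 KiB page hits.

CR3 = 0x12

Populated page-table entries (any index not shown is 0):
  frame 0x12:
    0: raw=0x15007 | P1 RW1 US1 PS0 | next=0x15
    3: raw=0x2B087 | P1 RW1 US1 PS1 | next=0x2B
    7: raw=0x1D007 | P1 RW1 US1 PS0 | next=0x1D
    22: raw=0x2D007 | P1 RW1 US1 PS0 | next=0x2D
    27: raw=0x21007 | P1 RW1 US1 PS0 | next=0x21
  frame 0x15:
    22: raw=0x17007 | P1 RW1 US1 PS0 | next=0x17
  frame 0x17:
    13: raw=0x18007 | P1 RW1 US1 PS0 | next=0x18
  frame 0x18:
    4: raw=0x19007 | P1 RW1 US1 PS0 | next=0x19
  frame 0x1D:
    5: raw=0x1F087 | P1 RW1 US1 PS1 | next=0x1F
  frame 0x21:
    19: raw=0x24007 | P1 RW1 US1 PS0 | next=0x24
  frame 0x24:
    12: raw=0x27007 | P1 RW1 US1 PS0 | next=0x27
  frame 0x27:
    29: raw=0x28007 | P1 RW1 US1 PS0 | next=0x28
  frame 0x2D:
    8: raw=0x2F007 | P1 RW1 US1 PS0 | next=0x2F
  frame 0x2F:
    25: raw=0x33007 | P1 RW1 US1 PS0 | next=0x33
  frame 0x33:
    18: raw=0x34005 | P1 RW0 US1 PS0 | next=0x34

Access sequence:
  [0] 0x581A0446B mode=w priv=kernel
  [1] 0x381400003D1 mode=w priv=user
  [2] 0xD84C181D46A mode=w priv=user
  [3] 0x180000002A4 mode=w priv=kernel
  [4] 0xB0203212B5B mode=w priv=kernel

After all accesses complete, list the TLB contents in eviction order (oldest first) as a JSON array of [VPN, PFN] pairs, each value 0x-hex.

Walk each access:
#0 VA=0x581A0446B (w,kernel):
  L0 @0x12[0] → 0x15007  P=1,RW=1,US=1,PS=0
  L1 @0x15[22] → 0x17007  P=1,RW=1,US=1,PS=0
  L2 @0x17[13] → 0x18007  P=1,RW=1,US=1,PS=0
  L3 @0x18[4] → 0x19007  P=1,RW=1,US=1,PS=0
  ✓ 0x1946B  — 4 lookups
#1 VA=0x381400003D1 (w,user):
  L0 @0x12[7] → 0x1D007  P=1,RW=1,US=1,PS=0
  L1 @0x1D[5] → 0x1F087  P=1,RW=1,US=1,PS=1
  ✓ 0x1F3D1 (huge @L1)  — 2 lookups
#2 VA=0xD84C181D46A (w,user):
  L0 @0x12[27] → 0x21007  P=1,RW=1,US=1,PS=0
  L1 @0x21[19] → 0x24007  P=1,RW=1,US=1,PS=0
  L2 @0x24[12] → 0x27007  P=1,RW=1,US=1,PS=0
  L3 @0x27[29] → 0x28007  P=1,RW=1,US=1,PS=0
  ✓ 0x2846A  — 4 lookups
#3 VA=0x180000002A4 (w,kernel):
  L0 @0x12[3] → 0x2B087  P=1,RW=1,US=1,PS=1
  ✓ 0x2B2A4 (huge @L0)  — 1 lookups
#4 VA=0xB0203212B5B (w,kernel):
  L0 @0x12[22] → 0x2D007  P=1,RW=1,US=1,PS=0
  L1 @0x2D[8] → 0x2F007  P=1,RW=1,US=1,PS=0
  L2 @0x2F[25] → 0x33007  P=1,RW=1,US=1,PS=0
  L3 @0x33[18] → 0x34005  P=1,RW=0,US=1,PS=0
  → PROTECTION_VIOLATION  (4 entries read)

TLB: [["0xD84C181D", "0x28"], ["0x18000000", "0x2B"]]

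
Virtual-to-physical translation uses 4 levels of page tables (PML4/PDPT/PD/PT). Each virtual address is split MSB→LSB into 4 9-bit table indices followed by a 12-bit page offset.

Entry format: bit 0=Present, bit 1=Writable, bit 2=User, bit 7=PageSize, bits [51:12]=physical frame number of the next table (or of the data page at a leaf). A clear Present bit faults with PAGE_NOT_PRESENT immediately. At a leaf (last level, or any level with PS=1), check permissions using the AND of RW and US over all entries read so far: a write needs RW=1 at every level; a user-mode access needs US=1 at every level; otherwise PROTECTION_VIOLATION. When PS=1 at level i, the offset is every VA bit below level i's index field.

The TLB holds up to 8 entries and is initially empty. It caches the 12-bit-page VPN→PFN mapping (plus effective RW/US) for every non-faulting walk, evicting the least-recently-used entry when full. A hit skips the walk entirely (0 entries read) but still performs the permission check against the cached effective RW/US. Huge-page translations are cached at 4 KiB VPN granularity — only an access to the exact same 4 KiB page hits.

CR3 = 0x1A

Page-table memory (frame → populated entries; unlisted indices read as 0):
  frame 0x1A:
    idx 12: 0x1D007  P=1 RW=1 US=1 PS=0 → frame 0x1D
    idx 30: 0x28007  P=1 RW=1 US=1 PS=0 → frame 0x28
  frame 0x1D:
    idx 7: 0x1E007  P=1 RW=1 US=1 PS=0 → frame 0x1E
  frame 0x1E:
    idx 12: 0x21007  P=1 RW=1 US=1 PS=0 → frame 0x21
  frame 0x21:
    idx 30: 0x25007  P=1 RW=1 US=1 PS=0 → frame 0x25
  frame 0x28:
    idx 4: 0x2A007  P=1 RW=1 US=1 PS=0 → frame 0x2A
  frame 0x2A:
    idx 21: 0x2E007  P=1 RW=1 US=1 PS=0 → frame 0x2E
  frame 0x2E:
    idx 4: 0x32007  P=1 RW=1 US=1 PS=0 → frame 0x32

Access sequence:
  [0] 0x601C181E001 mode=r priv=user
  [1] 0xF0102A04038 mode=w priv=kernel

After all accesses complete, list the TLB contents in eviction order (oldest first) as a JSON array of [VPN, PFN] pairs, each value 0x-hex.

Walk each access:
#0 VA=0x601C181E001 (r,user):
  L0: frame=0x1A idx=12 entry=0x1D007 [P=1 RW=1 US=1 PS=0]
  L1: frame=0x1D idx=7 entry=0x1E007 [P=1 RW=1 US=1 PS=0]
  L2: frame=0x1E idx=12 entry=0x21007 [P=1 RW=1 US=1 PS=0]
  L3: frame=0x21 idx=30 entry=0x25007 [P=1 RW=1 US=1 PS=0]
  → PA=0x25001  (4 entries read)
#1 VA=0xF0102A04038 (w,kernel):
  L0: frame=0x1A idx=30 entry=0x28007 [P=1 RW=1 US=1 PS=0]
  L1: frame=0x28 idx=4 entry=0x2A007 [P=1 RW=1 US=1 PS=0]
  L2: frame=0x2A idx=21 entry=0x2E007 [P=1 RW=1 US=1 PS=0]
  L3: frame=0x2E idx=4 entry=0x32007 [P=1 RW=1 US=1 PS=0]
  → PA=0x32038  (4 entries read)

TLB: [["0x601C181E", "0x25"], ["0xF0102A04", "0x32"]]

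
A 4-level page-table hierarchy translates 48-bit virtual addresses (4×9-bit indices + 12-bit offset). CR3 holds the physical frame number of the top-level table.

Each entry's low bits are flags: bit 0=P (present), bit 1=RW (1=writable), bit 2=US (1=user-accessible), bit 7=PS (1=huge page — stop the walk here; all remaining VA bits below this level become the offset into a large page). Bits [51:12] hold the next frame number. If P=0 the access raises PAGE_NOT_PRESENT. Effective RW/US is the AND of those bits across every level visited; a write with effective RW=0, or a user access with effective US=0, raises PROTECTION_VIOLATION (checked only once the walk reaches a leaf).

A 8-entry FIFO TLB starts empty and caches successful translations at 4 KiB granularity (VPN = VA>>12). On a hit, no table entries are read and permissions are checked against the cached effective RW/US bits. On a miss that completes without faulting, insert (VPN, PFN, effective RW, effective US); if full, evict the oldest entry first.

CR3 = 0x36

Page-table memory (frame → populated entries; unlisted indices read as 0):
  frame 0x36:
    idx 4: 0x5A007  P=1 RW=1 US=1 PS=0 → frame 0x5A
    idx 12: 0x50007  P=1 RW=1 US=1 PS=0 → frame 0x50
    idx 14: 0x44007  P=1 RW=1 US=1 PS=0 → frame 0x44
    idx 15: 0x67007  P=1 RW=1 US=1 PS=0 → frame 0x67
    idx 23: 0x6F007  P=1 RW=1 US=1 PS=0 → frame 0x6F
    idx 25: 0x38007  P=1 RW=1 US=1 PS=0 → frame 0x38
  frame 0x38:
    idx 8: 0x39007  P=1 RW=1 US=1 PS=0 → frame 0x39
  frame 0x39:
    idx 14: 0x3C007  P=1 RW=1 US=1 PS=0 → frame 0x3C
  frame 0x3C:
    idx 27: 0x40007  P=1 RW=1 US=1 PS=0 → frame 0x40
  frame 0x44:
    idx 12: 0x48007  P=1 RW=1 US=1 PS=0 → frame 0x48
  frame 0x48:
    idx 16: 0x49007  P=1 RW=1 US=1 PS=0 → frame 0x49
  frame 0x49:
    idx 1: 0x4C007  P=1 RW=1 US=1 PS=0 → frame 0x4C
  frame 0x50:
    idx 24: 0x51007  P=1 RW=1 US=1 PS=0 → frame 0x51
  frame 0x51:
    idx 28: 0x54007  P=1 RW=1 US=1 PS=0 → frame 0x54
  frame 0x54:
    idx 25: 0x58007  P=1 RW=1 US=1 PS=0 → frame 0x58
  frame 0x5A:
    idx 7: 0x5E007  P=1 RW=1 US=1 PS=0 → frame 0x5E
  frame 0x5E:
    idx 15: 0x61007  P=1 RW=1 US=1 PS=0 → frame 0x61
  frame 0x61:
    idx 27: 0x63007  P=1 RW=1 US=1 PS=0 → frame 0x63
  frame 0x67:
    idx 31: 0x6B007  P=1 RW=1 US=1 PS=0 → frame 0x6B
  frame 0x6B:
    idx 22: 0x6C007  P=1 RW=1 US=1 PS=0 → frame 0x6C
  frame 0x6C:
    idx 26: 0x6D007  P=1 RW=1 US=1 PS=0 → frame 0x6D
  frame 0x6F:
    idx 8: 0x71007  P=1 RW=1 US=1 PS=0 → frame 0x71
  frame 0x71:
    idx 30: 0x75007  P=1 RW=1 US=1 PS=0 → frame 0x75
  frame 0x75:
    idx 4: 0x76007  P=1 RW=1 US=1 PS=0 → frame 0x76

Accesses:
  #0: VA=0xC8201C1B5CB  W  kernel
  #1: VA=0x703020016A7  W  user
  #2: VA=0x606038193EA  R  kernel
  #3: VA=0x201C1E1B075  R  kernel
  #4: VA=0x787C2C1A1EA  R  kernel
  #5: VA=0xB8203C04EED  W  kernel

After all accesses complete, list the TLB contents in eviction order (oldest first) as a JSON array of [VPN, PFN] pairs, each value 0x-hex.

Trace:
#0 VA=0xC8201C1B5CB (w,kernel):
  L0 @0x36[25] → 0x38007  P=1,RW=1,US=1,PS=0
  L1 @0x38[8] → 0x39007  P=1,RW=1,US=1,PS=0
  L2 @0x39[14] → 0x3C007  P=1,RW=1,US=1,PS=0
  L3 @0x3C[27] → 0x40007  P=1,RW=1,US=1,PS=0
  → PA=0x405CB  (4 entries read)
#1 VA=0x703020016A7 (w,user):
  L0 @0x36[14] → 0x44007  P=1,RW=1,US=1,PS=0
  L1 @0x44[12] → 0x48007  P=1,RW=1,US=1,PS=0
  L2 @0x48[16] → 0x49007  P=1,RW=1,US=1,PS=0
  L3 @0x49[1] → 0x4C007  P=1,RW=1,US=1,PS=0
  → PA=0x4C6A7  (4 entries read)
#2 VA=0x606038193EA (r,kernel):
  L0 @0x36[12] → 0x50007  P=1,RW=1,US=1,PS=0
  L1 @0x50[24] → 0x51007  P=1,RW=1,US=1,PS=0
  L2 @0x51[28] → 0x54007  P=1,RW=1,US=1,PS=0
  L3 @0x54[25] → 0x58007  P=1,RW=1,US=1,PS=0
  → PA=0x583EA  (4 entries read)
#3 VA=0x201C1E1B075 (r,kernel):
  L0 @0x36[4] → 0x5A007  P=1,RW=1,US=1,PS=0
  L1 @0x5A[7] → 0x5E007  P=1,RW=1,US=1,PS=0
  L2 @0x5E[15] → 0x61007  P=1,RW=1,US=1,PS=0
  L3 @0x61[27] → 0x63007  P=1,RW=1,US=1,PS=0
  → PA=0x63075  (4 entries read)
#4 VA=0x787C2C1A1EA (r,kernel):
  L0 @0x36[15] → 0x67007  P=1,RW=1,US=1,PS=0
  L1 @0x67[31] → 0x6B007  P=1,RW=1,US=1,PS=0
  L2 @0x6B[22] → 0x6C007  P=1,RW=1,US=1,PS=0
  L3 @0x6C[26] → 0x6D007  P=1,RW=1,US=1,PS=0
  → PA=0x6D1EA  (4 entries read)
#5 VA=0xB8203C04EED (w,kernel):
  L0 @0x36[23] → 0x6F007  P=1,RW=1,US=1,PS=0
  L1 @0x6F[8] → 0x71007  P=1,RW=1,US=1,PS=0
  L2 @0x71[30] → 0x75007  P=1,RW=1,US=1,PS=0
  L3 @0x75[4] → 0x76007  P=1,RW=1,US=1,PS=0
  → PA=0x76EED  (4 entries read)

TLB: [["0xC8201C1B", "0x40"], ["0x70302001", "0x4C"], ["0x60603819", "0x58"], ["0x201C1E1B", "0x63"], ["0x787C2C1A", "0x6D"], ["0xB8203C04", "0x76"]]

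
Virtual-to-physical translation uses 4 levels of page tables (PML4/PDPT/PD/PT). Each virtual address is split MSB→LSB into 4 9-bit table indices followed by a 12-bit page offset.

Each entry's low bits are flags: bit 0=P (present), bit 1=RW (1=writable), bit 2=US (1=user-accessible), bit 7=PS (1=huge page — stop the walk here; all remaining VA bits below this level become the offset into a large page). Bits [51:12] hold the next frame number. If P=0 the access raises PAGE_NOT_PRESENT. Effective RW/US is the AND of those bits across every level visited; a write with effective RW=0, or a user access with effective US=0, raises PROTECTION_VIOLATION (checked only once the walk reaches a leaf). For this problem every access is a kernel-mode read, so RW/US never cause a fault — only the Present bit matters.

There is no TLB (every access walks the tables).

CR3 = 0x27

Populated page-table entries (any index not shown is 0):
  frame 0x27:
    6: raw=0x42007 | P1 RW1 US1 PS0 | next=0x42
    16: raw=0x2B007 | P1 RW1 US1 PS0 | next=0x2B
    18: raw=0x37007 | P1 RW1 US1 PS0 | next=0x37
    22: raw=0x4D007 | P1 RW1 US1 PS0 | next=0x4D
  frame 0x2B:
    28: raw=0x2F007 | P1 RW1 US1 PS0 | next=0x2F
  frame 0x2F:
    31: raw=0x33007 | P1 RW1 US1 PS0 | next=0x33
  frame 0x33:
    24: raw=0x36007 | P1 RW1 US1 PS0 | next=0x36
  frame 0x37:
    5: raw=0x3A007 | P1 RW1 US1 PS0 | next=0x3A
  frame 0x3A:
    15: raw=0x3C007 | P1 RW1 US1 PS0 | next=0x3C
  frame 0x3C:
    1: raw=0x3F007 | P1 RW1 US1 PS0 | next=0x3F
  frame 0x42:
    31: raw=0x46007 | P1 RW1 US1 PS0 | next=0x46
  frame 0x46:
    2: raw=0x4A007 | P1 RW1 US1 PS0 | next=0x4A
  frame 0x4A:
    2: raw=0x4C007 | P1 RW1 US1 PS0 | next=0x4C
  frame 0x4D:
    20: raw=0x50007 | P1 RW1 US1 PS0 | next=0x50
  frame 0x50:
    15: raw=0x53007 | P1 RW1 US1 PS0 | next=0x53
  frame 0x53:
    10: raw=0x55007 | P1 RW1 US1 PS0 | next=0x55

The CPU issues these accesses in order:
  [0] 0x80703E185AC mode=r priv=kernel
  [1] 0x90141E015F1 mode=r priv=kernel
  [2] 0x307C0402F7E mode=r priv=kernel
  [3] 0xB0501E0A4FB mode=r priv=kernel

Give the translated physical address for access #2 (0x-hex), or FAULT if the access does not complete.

Walk each access:
#0 VA=0x80703E185AC (r,kernel):
  lvl0: tbl 0x27, slot 16 ⇒ 0x2B007 (P1/RW1/US1/PS0)
  lvl1: tbl 0x2B, slot 28 ⇒ 0x2F007 (P1/RW1/US1/PS0)
  lvl2: tbl 0x2F, slot 31 ⇒ 0x33007 (P1/RW1/US1/PS0)
  lvl3: tbl 0x33, slot 24 ⇒ 0x36007 (P1/RW1/US1/PS0)
  ⇒ phys 0x365AC  [4 reads]
#1 VA=0x90141E015F1 (r,kernel):
  lvl0: tbl 0x27, slot 18 ⇒ 0x37007 (P1/RW1/US1/PS0)
  lvl1: tbl 0x37, slot 5 ⇒ 0x3A007 (P1/RW1/US1/PS0)
  lvl2: tbl 0x3A, slot 15 ⇒ 0x3C007 (P1/RW1/US1/PS0)
  lvl3: tbl 0x3C, slot 1 ⇒ 0x3F007 (P1/RW1/US1/PS0)
  ⇒ phys 0x3F5F1  [4 reads]
#2 VA=0x307C0402F7E (r,kernel):
  lvl0: tbl 0x27, slot 6 ⇒ 0x42007 (P1/RW1/US1/PS0)
  lvl1: tbl 0x42, slot 31 ⇒ 0x46007 (P1/RW1/US1/PS0)
  lvl2: tbl 0x46, slot 2 ⇒ 0x4A007 (P1/RW1/US1/PS0)
  lvl3: tbl 0x4A, slot 2 ⇒ 0x4C007 (P1/RW1/US1/PS0)
  ⇒ phys 0x4CF7E  [4 reads]
#3 VA=0xB0501E0A4FB (r,kernel):
  lvl0: tbl 0x27, slot 22 ⇒ 0x4D007 (P1/RW1/US1/PS0)
  lvl1: tbl 0x4D, slot 20 ⇒ 0x50007 (P1/RW1/US1/PS0)
  lvl2: tbl 0x50, slot 15 ⇒ 0x53007 (P1/RW1/US1/PS0)
  lvl3: tbl 0x53, slot 10 ⇒ 0x55007 (P1/RW1/US1/PS0)
  ⇒ phys 0x554FB  [4 reads]

Access #2 PA: 0x4CF7E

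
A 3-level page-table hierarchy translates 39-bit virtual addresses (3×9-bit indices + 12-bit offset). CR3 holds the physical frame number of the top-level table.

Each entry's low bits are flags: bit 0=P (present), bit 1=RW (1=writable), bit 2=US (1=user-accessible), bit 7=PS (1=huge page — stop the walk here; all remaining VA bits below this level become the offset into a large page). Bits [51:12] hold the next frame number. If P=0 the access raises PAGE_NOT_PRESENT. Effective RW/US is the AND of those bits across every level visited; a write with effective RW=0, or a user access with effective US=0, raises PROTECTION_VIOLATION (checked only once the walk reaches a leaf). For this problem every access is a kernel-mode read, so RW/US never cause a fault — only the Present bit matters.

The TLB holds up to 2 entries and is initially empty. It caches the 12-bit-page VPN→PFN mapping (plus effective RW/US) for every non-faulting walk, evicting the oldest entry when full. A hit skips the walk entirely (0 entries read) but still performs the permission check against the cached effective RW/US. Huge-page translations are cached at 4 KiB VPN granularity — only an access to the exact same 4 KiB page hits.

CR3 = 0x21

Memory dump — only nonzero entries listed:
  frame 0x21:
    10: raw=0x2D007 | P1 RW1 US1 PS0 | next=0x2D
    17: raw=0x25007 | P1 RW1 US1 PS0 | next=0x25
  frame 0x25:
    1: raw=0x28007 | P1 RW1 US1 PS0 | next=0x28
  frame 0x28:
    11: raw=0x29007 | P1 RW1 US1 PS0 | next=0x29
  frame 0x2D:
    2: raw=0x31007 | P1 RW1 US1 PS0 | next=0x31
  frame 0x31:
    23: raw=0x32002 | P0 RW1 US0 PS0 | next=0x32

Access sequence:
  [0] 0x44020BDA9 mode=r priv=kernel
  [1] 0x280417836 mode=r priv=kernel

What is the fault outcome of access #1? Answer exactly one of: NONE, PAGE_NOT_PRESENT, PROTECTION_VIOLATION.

Per-access translation:
#0 VA=0x44020BDA9 (r,kernel):
  [0] read 0x21 idx=17: raw=0x25007 flags P=1 W=1 U=1 S=0
  [1] read 0x25 idx=1: raw=0x28007 flags P=1 W=1 U=1 S=0
  [2] read 0x28 idx=11: raw=0x29007 flags P=1 W=1 U=1 S=0
  → PA=0x29DA9  (3 entries read)
#1 VA=0x280417836 (r,kernel):
  [0] read 0x21 idx=10: raw=0x2D007 flags P=1 W=1 U=1 S=0
  [1] read 0x2D idx=2: raw=0x31007 flags P=1 W=1 U=1 S=0
  [2] read 0x31 idx=23: raw=0x32002 flags P=0 W=1 U=0 S=0
  ✗ PAGE_NOT_PRESENT  [3 reads]

Access #1 fault: PAGE_NOT_PRESENT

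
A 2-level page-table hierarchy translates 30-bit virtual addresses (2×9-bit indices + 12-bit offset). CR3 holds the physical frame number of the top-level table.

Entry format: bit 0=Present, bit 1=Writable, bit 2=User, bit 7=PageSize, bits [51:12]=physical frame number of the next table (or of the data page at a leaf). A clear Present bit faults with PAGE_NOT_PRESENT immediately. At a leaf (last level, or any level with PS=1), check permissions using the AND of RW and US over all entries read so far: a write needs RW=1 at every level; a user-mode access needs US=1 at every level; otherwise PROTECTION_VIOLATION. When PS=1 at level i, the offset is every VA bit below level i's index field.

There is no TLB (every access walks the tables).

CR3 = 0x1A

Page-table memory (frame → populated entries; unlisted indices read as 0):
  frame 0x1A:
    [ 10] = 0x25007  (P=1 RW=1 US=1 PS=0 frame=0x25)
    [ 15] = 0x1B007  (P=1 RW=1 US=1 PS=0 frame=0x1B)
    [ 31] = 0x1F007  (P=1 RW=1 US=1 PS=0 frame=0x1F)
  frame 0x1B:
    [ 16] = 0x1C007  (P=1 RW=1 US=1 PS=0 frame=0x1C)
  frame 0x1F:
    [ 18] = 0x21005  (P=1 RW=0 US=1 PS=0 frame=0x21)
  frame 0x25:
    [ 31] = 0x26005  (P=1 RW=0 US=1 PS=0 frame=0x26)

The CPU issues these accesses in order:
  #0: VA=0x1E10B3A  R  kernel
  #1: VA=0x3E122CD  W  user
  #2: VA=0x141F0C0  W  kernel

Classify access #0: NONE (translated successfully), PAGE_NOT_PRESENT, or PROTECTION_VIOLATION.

Walk each access:
#0 VA=0x1E10B3A (r,kernel):
  lvl0: tbl 0x1A, slot 15 ⇒ 0x1B007 (P1/RW1/US1/PS0)
  lvl1: tbl 0x1B, slot 16 ⇒ 0x1C007 (P1/RW1/US1/PS0)
  → PA=0x1CB3A  (2 entries read)
#1 VA=0x3E122CD (w,user):
  lvl0: tbl 0x1A, slot 31 ⇒ 0x1F007 (P1/RW1/US1/PS0)
  lvl1: tbl 0x1F, slot 18 ⇒ 0x21005 (P1/RW0/US1/PS0)
  ⇒ fault: PROTECTION_VIOLATION  — 2 lookups
#2 VA=0x141F0C0 (w,kernel):
  lvl0: tbl 0x1A, slot 10 ⇒ 0x25007 (P1/RW1/US1/PS0)
  lvl1: tbl 0x25, slot 31 ⇒ 0x26005 (P1/RW0/US1/PS0)
  ⇒ fault: PROTECTION_VIOLATION  — 2 lookups

Access #0 fault: NONE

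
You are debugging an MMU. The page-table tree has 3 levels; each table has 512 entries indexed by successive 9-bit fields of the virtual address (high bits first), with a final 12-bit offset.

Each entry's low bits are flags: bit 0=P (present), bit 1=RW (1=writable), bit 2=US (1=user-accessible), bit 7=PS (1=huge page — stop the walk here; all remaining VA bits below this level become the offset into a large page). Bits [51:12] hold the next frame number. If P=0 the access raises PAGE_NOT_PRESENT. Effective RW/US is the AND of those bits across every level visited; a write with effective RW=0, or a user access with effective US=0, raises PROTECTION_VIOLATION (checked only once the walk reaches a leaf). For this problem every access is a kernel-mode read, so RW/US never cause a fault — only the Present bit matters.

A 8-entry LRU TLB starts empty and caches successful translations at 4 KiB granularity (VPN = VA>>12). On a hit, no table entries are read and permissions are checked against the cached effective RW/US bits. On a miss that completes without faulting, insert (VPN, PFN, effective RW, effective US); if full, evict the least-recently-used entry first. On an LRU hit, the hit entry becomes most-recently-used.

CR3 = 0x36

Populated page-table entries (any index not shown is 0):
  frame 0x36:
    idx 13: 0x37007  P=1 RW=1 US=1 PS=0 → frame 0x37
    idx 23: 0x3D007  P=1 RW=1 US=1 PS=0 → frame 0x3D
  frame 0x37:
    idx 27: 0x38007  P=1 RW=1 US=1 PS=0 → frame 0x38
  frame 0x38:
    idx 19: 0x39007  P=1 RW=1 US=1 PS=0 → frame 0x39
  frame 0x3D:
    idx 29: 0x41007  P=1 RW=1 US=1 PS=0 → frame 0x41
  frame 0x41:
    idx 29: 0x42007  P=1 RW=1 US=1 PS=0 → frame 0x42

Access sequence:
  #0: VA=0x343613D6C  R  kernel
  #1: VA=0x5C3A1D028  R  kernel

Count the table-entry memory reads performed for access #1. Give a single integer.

Per-access translation:
#0 VA=0x343613D6C (r,kernel):
  [0] read 0x36 idx=13: raw=0x37007 flags P=1 W=1 U=1 S=0
  [1] read 0x37 idx=27: raw=0x38007 flags P=1 W=1 U=1 S=0
  [2] read 0x38 idx=19: raw=0x39007 flags P=1 W=1 U=1 S=0
  → PA=0x39D6C  (3 entries read)
#1 VA=0x5C3A1D028 (r,kernel):
  [0] read 0x36 idx=23: raw=0x3D007 flags P=1 W=1 U=1 S=0
  [1] read 0x3D idx=29: raw=0x41007 flags P=1 W=1 U=1 S=0
  [2] read 0x41 idx=29: raw=0x42007 flags P=1 W=1 U=1 S=0
  → PA=0x42028  (3 entries read)

Entries read for #1: 3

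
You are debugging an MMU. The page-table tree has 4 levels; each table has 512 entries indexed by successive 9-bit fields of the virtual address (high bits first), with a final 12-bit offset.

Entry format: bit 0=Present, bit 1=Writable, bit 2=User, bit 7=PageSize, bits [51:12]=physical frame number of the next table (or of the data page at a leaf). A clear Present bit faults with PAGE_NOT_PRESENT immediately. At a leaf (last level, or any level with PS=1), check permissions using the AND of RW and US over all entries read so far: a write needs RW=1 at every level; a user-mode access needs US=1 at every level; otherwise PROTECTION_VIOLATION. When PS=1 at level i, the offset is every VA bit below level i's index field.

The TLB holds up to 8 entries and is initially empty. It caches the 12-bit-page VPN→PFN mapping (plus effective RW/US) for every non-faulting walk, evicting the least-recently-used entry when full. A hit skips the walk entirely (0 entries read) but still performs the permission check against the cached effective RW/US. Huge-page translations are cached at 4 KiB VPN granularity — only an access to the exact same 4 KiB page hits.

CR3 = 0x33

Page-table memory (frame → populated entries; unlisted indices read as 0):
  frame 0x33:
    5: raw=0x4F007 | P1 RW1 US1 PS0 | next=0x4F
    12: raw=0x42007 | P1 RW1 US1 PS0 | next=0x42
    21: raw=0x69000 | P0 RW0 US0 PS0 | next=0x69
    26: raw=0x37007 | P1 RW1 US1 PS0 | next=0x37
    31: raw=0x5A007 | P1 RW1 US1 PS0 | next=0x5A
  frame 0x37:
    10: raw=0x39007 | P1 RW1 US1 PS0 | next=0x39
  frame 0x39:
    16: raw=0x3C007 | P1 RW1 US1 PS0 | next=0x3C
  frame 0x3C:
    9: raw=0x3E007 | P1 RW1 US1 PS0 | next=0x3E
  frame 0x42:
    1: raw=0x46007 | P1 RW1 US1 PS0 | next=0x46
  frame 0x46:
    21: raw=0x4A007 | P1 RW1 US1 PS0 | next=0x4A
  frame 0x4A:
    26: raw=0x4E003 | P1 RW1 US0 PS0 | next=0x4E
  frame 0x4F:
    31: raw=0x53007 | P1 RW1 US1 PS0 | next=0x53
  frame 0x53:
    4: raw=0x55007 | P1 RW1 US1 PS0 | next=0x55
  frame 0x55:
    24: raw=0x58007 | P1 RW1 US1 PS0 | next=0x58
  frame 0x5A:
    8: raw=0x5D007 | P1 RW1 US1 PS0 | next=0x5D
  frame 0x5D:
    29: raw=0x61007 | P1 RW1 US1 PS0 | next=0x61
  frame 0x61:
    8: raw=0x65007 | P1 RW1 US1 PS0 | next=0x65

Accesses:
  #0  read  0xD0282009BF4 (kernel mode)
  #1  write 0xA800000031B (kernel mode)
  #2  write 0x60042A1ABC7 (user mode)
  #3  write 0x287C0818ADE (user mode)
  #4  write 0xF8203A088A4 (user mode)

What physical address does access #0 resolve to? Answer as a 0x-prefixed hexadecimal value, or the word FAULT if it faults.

Walk each access:
#0 VA=0xD0282009BF4 (r,kernel):
  L0 @0x33[26] → 0x37007  P=1,RW=1,US=1,PS=0
  L1 @0x37[10] → 0x39007  P=1,RW=1,US=1,PS=0
  L2 @0x39[16] → 0x3C007  P=1,RW=1,US=1,PS=0
  L3 @0x3C[9] → 0x3E007  P=1,RW=1,US=1,PS=0
  → PA=0x3EBF4  (4 entries read)
#1 VA=0xA800000031B (w,kernel):
  L0 @0x33[21] → 0x69000  P=0,RW=0,US=0,PS=0
  ⇒ fault: PAGE_NOT_PRESENT  — 1 lookups
#2 VA=0x60042A1ABC7 (w,user):
  L0 @0x33[12] → 0x42007  P=1,RW=1,US=1,PS=0
  L1 @0x42[1] → 0x46007  P=1,RW=1,US=1,PS=0
  L2 @0x46[21] → 0x4A007  P=1,RW=1,US=1,PS=0
  L3 @0x4A[26] → 0x4E003  P=1,RW=1,US=0,PS=0
  ⇒ fault: PROTECTION_VIOLATION  — 4 lookups
#3 VA=0x287C0818ADE (w,user):
  L0 @0x33[5] → 0x4F007  P=1,RW=1,US=1,PS=0
  L1 @0x4F[31] → 0x53007  P=1,RW=1,US=1,PS=0
  L2 @0x53[4] → 0x55007  P=1,RW=1,US=1,PS=0
  L3 @0x55[24] → 0x58007  P=1,RW=1,US=1,PS=0
  → PA=0x58ADE  (4 entries read)
#4 VA=0xF8203A088A4 (w,user):
  L0 @0x33[31] → 0x5A007  P=1,RW=1,US=1,PS=0
  L1 @0x5A[8] → 0x5D007  P=1,RW=1,US=1,PS=0
  L2 @0x5D[29] → 0x61007  P=1,RW=1,US=1,PS=0
  L3 @0x61[8] → 0x65007  P=1,RW=1,US=1,PS=0
  → PA=0x658A4  (4 entries read)

Access #0 PA: 0x3EBF4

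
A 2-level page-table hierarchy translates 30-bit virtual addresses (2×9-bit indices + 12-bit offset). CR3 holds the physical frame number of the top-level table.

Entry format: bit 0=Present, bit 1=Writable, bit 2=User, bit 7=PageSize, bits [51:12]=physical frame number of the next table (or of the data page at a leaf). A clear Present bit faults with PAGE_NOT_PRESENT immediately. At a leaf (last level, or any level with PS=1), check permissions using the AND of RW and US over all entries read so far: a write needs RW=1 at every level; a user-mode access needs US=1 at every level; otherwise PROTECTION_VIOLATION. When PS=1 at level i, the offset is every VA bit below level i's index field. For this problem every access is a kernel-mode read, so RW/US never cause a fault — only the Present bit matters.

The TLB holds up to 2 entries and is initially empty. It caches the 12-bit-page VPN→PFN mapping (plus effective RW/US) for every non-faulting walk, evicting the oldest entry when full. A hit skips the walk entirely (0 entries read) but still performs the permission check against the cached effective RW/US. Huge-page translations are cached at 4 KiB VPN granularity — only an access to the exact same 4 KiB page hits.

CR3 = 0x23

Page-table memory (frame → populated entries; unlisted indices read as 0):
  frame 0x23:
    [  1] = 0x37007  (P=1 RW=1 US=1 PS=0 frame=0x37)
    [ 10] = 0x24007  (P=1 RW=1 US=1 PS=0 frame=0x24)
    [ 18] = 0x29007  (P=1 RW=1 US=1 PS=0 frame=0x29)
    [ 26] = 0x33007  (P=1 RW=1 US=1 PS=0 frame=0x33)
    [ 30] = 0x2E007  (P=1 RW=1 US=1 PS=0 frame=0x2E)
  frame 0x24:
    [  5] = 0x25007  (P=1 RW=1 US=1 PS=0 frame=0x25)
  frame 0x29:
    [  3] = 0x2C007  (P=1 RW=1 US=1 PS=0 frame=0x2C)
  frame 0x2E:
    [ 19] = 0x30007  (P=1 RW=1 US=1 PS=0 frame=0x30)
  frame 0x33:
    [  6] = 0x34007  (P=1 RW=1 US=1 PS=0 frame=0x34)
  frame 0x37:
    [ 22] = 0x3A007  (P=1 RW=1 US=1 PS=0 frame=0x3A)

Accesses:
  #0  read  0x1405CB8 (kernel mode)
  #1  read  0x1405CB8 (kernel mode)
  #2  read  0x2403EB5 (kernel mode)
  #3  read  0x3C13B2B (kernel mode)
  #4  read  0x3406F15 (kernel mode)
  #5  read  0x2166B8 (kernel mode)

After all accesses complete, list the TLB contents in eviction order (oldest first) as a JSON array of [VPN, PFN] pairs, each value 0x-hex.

Trace:
#0 VA=0x1405CB8 (r,kernel):
  lvl0: tbl 0x23, slot 10 ⇒ 0x24007 (P1/RW1/US1/PS0)
  lvl1: tbl 0x24, slot 5 ⇒ 0x25007 (P1/RW1/US1/PS0)
  → PA=0x25CB8  (2 entries read)
#1 VA=0x1405CB8 (r,kernel):
  TLB hit vpn=0x1405 → PA=0x25CB8
#2 VA=0x2403EB5 (r,kernel):
  lvl0: tbl 0x23, slot 18 ⇒ 0x29007 (P1/RW1/US1/PS0)
  lvl1: tbl 0x29, slot 3 ⇒ 0x2C007 (P1/RW1/US1/PS0)
  → PA=0x2CEB5  (2 entries read)
#3 VA=0x3C13B2B (r,kernel):
  lvl0: tbl 0x23, slot 30 ⇒ 0x2E007 (P1/RW1/US1/PS0)
  lvl1: tbl 0x2E, slot 19 ⇒ 0x30007 (P1/RW1/US1/PS0)
  → PA=0x30B2B  (2 entries read)
#4 VA=0x3406F15 (r,kernel):
  lvl0: tbl 0x23, slot 26 ⇒ 0x33007 (P1/RW1/US1/PS0)
  lvl1: tbl 0x33, slot 6 ⇒ 0x34007 (P1/RW1/US1/PS0)
  → PA=0x34F15  (2 entries read)
#5 VA=0x2166B8 (r,kernel):
  lvl0: tbl 0x23, slot 1 ⇒ 0x37007 (P1/RW1/US1/PS0)
  lvl1: tbl 0x37, slot 22 ⇒ 0x3A007 (P1/RW1/US1/PS0)
  → PA=0x3A6B8  (2 entries read)

TLB: [["0x3406", "0x34"], ["0x216", "0x3A"]]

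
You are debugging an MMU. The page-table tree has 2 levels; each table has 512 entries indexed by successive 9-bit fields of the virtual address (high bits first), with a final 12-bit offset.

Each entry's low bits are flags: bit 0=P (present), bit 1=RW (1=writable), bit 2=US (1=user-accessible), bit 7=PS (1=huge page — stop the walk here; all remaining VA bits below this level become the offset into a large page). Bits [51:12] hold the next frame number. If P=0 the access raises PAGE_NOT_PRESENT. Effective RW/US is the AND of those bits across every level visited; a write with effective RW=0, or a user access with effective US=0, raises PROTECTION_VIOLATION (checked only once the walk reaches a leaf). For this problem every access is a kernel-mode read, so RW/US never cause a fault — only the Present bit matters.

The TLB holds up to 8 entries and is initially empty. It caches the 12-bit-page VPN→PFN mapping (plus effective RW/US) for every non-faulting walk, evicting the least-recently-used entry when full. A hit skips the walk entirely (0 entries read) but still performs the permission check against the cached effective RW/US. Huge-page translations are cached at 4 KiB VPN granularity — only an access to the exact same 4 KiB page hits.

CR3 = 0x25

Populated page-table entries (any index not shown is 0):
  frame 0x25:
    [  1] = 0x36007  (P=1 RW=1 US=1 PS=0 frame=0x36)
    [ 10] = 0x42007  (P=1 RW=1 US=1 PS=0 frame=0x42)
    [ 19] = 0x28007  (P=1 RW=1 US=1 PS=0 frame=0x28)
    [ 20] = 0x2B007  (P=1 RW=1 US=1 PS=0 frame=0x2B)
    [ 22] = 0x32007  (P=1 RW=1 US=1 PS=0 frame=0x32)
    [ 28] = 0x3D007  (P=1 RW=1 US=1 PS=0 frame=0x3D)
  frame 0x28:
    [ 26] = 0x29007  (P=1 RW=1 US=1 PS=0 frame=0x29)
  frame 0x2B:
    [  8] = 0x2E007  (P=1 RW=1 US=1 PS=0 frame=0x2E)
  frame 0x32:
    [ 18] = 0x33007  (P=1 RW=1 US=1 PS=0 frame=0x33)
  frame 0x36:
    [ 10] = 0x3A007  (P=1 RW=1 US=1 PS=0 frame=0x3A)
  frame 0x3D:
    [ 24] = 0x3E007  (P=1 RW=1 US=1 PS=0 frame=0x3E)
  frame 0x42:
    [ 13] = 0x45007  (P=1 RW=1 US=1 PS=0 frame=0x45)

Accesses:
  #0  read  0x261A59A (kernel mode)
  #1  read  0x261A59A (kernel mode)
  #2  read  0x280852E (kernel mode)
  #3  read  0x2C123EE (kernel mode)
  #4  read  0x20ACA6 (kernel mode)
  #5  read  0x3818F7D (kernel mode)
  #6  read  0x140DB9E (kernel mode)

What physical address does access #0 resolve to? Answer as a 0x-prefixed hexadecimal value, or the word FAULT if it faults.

Per-access translation:
#0 VA=0x261A59A (r,kernel):
  L0: frame=0x25 idx=19 entry=0x28007 [P=1 RW=1 US=1 PS=0]
  L1: frame=0x28 idx=26 entry=0x29007 [P=1 RW=1 US=1 PS=0]
  ✓ 0x2959A  — 2 lookups
#1 VA=0x261A59A (r,kernel):
  TLB hit vpn=0x261A → PA=0x2959A
#2 VA=0x280852E (r,kernel):
  L0: frame=0x25 idx=20 entry=0x2B007 [P=1 RW=1 US=1 PS=0]
  L1: frame=0x2B idx=8 entry=0x2E007 [P=1 RW=1 US=1 PS=0]
  ✓ 0x2E52E  — 2 lookups
#3 VA=0x2C123EE (r,kernel):
  L0: frame=0x25 idx=22 entry=0x32007 [P=1 RW=1 US=1 PS=0]
  L1: frame=0x32 idx=18 entry=0x33007 [P=1 RW=1 US=1 PS=0]
  ✓ 0x333EE  — 2 lookups
#4 VA=0x20ACA6 (r,kernel):
  L0: frame=0x25 idx=1 entry=0x36007 [P=1 RW=1 US=1 PS=0]
  L1: frame=0x36 idx=10 entry=0x3A007 [P=1 RW=1 US=1 PS=0]
  ✓ 0x3ACA6  — 2 lookups
#5 VA=0x3818F7D (r,kernel):
  L0: frame=0x25 idx=28 entry=0x3D007 [P=1 RW=1 US=1 PS=0]
  L1: frame=0x3D idx=24 entry=0x3E007 [P=1 RW=1 US=1 PS=0]
  ✓ 0x3EF7D  — 2 lookups
#6 VA=0x140DB9E (r,kernel):
  L0: frame=0x25 idx=10 entry=0x42007 [P=1 RW=1 US=1 PS=0]
  L1: frame=0x42 idx=13 entry=0x45007 [P=1 RW=1 US=1 PS=0]
  ✓ 0x45B9E  — 2 lookups

Access #0 PA: 0x2959A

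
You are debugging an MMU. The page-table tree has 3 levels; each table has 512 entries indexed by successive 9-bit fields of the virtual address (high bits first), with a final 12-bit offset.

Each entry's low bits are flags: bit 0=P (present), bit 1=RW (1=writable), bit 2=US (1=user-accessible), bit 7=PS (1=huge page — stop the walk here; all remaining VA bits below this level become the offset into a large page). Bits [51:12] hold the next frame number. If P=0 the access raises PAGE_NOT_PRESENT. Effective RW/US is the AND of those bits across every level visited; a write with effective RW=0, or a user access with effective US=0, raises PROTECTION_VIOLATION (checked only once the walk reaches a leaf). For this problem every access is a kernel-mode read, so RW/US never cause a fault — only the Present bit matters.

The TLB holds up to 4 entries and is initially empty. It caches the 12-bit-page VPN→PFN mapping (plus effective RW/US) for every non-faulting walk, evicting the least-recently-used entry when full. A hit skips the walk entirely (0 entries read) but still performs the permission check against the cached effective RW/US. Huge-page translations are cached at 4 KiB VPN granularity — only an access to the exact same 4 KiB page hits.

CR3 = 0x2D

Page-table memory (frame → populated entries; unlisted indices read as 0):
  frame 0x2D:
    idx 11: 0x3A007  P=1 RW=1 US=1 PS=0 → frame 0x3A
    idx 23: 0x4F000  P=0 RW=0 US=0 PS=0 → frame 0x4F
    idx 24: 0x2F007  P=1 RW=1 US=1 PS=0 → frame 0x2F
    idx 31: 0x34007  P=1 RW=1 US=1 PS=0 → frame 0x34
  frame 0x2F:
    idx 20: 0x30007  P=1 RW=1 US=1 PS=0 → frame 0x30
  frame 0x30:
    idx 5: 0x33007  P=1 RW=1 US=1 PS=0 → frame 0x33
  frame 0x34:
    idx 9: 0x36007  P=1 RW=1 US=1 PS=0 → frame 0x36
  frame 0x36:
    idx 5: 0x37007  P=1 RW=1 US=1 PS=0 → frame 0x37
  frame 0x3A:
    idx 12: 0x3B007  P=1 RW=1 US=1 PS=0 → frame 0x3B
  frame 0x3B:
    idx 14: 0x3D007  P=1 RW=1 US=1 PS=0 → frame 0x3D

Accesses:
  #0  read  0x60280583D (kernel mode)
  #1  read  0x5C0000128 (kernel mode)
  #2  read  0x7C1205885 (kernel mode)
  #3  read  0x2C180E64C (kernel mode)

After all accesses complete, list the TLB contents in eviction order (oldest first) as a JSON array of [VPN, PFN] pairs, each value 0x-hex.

Per-access translation:
#0 VA=0x60280583D (r,kernel):
  [0] read 0x2D idx=24: raw=0x2F007 flags P=1 W=1 U=1 S=0
  [1] read 0x2F idx=20: raw=0x30007 flags P=1 W=1 U=1 S=0
  [2] read 0x30 idx=5: raw=0x33007 flags P=1 W=1 U=1 S=0
  ✓ 0x3383D  — 3 lookups
#1 VA=0x5C0000128 (r,kernel):
  [0] read 0x2D idx=23: raw=0x4F000 flags P=0 W=0 U=0 S=0
  ⇒ fault: PAGE_NOT_PRESENT  — 1 lookups
#2 VA=0x7C1205885 (r,kernel):
  [0] read 0x2D idx=31: raw=0x34007 flags P=1 W=1 U=1 S=0
  [1] read 0x34 idx=9: raw=0x36007 flags P=1 W=1 U=1 S=0
  [2] read 0x36 idx=5: raw=0x37007 flags P=1 W=1 U=1 S=0
  ✓ 0x37885  — 3 lookups
#3 VA=0x2C180E64C (r,kernel):
  [0] read 0x2D idx=11: raw=0x3A007 flags P=1 W=1 U=1 S=0
  [1] read 0x3A idx=12: raw=0x3B007 flags P=1 W=1 U=1 S=0
  [2] read 0x3B idx=14: raw=0x3D007 flags P=1 W=1 U=1 S=0
  ✓ 0x3D64C  — 3 lookups

TLB: [["0x602805", "0x33"], ["0x7C1205", "0x37"], ["0x2C180E", "0x3D"]]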